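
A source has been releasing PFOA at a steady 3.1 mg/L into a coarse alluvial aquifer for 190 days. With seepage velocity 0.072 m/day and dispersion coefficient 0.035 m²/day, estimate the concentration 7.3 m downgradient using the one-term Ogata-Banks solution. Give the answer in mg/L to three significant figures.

2.98 mg/L

For a continuous step input, C/C₀ ≈ ½·erfc((x−vt)/(2√(Dt))).
vt = 0.072 × 190 = 13.68 m and 2√(Dt) = 2√(0.035 × 190) = 5.158 m.
Argument (x−vt)/(2√(Dt)) = (7.3 − 13.68)/5.158 = -1.237; ½·erfc(-1.237) = 0.9599.
C = 3.1 × 0.9599 = 2.98 mg/L.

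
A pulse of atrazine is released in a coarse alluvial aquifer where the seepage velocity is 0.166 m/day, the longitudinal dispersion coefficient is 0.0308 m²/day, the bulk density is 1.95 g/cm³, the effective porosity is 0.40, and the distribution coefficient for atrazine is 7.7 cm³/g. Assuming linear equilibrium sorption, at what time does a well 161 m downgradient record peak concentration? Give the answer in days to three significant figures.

Retardation factor R = 1 + ρ_b·K_d/n = 1 + 1.95 × 7.7/0.40 = 38.54.
Sorption retards both mechanisms: v_R = v/R = 0.004307 m/day, D_R = D/R = 0.0007992 m²/day.
Peak time from v_R²t² + 2D_R t − x² = 0: t = (√(D_R² + v_R²x²) − D_R)/v_R².
√(D_R² + v_R²x²) = √(0.0007992² + 0.004307² × 161²) = 0.6934; v_R² = 1.855e-05.
t = (0.6934 − 0.0007992)/1.855e-05 = 37300 days.

37300 days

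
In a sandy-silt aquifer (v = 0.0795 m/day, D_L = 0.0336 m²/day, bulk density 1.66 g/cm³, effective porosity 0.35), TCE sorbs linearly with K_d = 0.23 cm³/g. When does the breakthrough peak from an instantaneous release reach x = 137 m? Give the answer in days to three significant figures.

Retardation factor R = 1 + ρ_b·K_d/n = 1 + 1.66 × 0.23/0.35 = 2.091.
Sorption retards both mechanisms: v_R = v/R = 0.03802 m/day, D_R = D/R = 0.01607 m²/day.
Peak time from v_R²t² + 2D_R t − x² = 0: t = (√(D_R² + v_R²x²) − D_R)/v_R².
√(D_R² + v_R²x²) = √(0.01607² + 0.03802² × 137²) = 5.209; v_R² = 0.001446.
t = (5.209 − 0.01607)/0.001446 = 3590 days.

3590 days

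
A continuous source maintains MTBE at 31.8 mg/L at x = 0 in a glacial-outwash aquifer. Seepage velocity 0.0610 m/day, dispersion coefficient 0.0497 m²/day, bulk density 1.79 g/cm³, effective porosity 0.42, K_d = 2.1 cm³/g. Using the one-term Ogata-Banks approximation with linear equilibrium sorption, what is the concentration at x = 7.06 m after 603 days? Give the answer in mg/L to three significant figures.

Retardation factor R = 1 + ρ_b·K_d/n = 1 + 1.79 × 2.1/0.42 = 9.950.
Sorption retards both mechanisms: v_R = v/R = 0.006131 m/day, D_R = D/R = 0.004995 m²/day.
v_R·t = 0.006131 × 603 = 3.696993 m; 2√(D_R t) = 3.471 m; argument = (7.06 − 3.696993)/3.471 = 0.9689.
C = C₀ × ½·erfc(0.9689) = 31.8 × 0.08531 = 2.71 mg/L.

2.71 mg/L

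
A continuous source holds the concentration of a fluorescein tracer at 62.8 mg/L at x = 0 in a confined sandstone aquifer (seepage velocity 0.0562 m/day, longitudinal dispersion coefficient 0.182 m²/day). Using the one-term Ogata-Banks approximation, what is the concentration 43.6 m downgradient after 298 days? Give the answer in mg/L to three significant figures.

For a continuous step input, C/C₀ ≈ ½·erfc((x−vt)/(2√(Dt))).
vt = 0.0562 × 298 = 16.7476 m and 2√(Dt) = 2√(0.182 × 298) = 14.73 m.
Argument (x−vt)/(2√(Dt)) = (43.6 − 16.7476)/14.73 = 1.823; ½·erfc(1.823) = 0.004967.
C = 62.8 × 0.004967 = 0.312 mg/L.

0.312 mg/L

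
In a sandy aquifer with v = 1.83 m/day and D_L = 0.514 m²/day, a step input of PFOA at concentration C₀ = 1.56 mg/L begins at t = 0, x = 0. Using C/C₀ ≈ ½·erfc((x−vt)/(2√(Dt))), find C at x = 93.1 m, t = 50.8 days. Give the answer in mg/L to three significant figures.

0.768 mg/L

For a continuous step input, C/C₀ ≈ ½·erfc((x−vt)/(2√(Dt))).
vt = 1.83 × 50.8 = 92.964 m and 2√(Dt) = 2√(0.514 × 50.8) = 10.22 m.
Argument (x−vt)/(2√(Dt)) = (93.1 − 92.964)/10.22 = 0.01331; ½·erfc(0.01331) = 0.4925.
C = 1.56 × 0.4925 = 0.768 mg/L.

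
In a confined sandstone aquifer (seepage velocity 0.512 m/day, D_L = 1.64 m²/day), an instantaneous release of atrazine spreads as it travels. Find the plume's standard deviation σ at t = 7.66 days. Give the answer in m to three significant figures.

Dispersive spreading gives a Gaussian with σ² = 2Dt; advection only shifts the center.
σ = √(2 × 1.64 × 7.66) = 5.01 m.

5.01 m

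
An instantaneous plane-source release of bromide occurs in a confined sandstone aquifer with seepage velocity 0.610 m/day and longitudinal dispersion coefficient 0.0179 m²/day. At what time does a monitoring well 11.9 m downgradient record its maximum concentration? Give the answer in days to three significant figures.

For the 1D instantaneous-source solution, setting ∂C/∂t = 0 at fixed x gives v²t² + 2Dt − x² = 0, so t = (√(D² + v²x²) − D)/v².
√(D² + v²x²) = √(0.0179² + 0.610² × 11.9²) = 7.259; v² = 0.3721.
t = (7.259 − 0.0179)/0.3721 = 19.5 days (vs. the pure-advection estimate x/v = 19.5 d).

19.5 days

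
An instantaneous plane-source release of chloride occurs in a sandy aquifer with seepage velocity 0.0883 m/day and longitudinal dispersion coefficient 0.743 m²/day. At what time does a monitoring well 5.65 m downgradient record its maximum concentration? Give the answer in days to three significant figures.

19.5 days

For the 1D instantaneous-source solution, setting ∂C/∂t = 0 at fixed x gives v²t² + 2Dt − x² = 0, so t = (√(D² + v²x²) − D)/v².
√(D² + v²x²) = √(0.743² + 0.0883² × 5.65²) = 0.8950; v² = 0.00779689.
t = (0.8950 − 0.743)/0.00779689 = 19.5 days (vs. the pure-advection estimate x/v = 64.0 d).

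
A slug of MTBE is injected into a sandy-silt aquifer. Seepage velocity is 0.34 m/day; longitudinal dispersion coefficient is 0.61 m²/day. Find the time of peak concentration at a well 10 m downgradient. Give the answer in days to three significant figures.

For the 1D instantaneous-source solution, setting ∂C/∂t = 0 at fixed x gives v²t² + 2Dt − x² = 0, so t = (√(D² + v²x²) − D)/v².
√(D² + v²x²) = √(0.61² + 0.34² × 10²) = 3.454; v² = 0.1156.
t = (3.454 − 0.61)/0.1156 = 24.6 days (vs. the pure-advection estimate x/v = 29.4 d).

24.6 days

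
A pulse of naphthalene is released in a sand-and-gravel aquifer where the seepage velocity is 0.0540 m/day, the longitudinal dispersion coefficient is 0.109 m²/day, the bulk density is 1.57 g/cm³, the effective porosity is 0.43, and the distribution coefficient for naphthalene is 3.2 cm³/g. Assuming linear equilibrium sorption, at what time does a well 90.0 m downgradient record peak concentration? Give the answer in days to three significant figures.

20700 days

Retardation factor R = 1 + ρ_b·K_d/n = 1 + 1.57 × 3.2/0.43 = 12.68.
Sorption retards both mechanisms: v_R = v/R = 0.004259 m/day, D_R = D/R = 0.008596 m²/day.
Peak time from v_R²t² + 2D_R t − x² = 0: t = (√(D_R² + v_R²x²) − D_R)/v_R².
√(D_R² + v_R²x²) = √(0.008596² + 0.004259² × 90.0²) = 0.3834; v_R² = 1.814e-05.
t = (0.3834 − 0.008596)/1.814e-05 = 20700 days.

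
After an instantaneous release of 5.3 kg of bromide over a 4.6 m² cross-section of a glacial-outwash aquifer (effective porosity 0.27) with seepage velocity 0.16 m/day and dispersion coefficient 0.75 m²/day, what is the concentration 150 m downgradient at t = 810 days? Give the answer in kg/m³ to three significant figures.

For an instantaneous plane source, C(x,t) = M/(n_e·A·√(4πDt)) · exp(−(x−vt)²/(4Dt)), with n_e·A the pore (flow) area.
Plume center vt = 0.16 × 810 = 129.6 m, so the well at 150 m is 20.4 m downgradient of the peak.
√(4πDt) = 87.37 m, giving peak height M/(n_e·A·√(4πDt)) = 5.3/(0.27 × 4.6 × 87.37) = 0.04884 kg/m³.
(x−vt)²/(4Dt) = (20.4)²/(4 × 0.75 × 810) = 0.1713; exp(−0.1713) = 0.8426.
C = 0.04884 × 0.8426 = 0.0412 kg/m³.

0.0412 kg/m³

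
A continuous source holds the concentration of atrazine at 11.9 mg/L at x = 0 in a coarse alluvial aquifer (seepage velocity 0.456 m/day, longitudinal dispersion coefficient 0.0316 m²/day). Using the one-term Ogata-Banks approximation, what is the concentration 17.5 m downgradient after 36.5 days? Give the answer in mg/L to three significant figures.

3.41 mg/L

For a continuous step input, C/C₀ ≈ ½·erfc((x−vt)/(2√(Dt))).
vt = 0.456 × 36.5 = 16.644 m and 2√(Dt) = 2√(0.0316 × 36.5) = 2.148 m.
Argument (x−vt)/(2√(Dt)) = (17.5 − 16.644)/2.148 = 0.3985; ½·erfc(0.3985) = 0.2865.
C = 11.9 × 0.2865 = 3.41 mg/L.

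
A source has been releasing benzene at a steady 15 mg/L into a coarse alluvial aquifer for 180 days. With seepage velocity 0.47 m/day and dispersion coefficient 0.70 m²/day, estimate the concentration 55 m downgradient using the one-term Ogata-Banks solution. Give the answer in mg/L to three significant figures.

For a continuous step input, C/C₀ ≈ ½·erfc((x−vt)/(2√(Dt))).
vt = 0.47 × 180 = 84.6 m and 2√(Dt) = 2√(0.70 × 180) = 22.45 m.
Argument (x−vt)/(2√(Dt)) = (55 − 84.6)/22.45 = -1.318; ½·erfc(-1.318) = 0.9688.
C = 15 × 0.9688 = 14.5 mg/L.

14.5 mg/L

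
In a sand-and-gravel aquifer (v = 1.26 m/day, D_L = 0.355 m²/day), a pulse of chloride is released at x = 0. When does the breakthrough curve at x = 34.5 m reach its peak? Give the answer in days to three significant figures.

For the 1D instantaneous-source solution, setting ∂C/∂t = 0 at fixed x gives v²t² + 2Dt − x² = 0, so t = (√(D² + v²x²) − D)/v².
√(D² + v²x²) = √(0.355² + 1.26² × 34.5²) = 43.47; v² = 1.5876.
t = (43.47 − 0.355)/1.5876 = 27.2 days (vs. the pure-advection estimate x/v = 27.4 d).

27.2 days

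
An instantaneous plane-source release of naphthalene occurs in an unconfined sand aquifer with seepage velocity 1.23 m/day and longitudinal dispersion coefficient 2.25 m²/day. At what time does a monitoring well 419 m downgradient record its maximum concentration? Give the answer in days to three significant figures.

339 days

For the 1D instantaneous-source solution, setting ∂C/∂t = 0 at fixed x gives v²t² + 2Dt − x² = 0, so t = (√(D² + v²x²) − D)/v².
√(D² + v²x²) = √(2.25² + 1.23² × 419²) = 515.4; v² = 1.5129.
t = (515.4 − 2.25)/1.5129 = 339 days (vs. the pure-advection estimate x/v = 341 d).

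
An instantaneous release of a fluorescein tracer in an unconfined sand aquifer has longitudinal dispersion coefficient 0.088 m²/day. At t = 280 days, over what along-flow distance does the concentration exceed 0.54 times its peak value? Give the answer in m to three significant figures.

15.6 m

The plume is Gaussian with σ = √(2Dt) = √(2 × 0.088 × 280) = 7.020 m.
C/C_peak = exp(−Δx²/(2σ²)) = 0.54 ⇒ Δx = σ·√(−2 ln 0.54) = 7.020 × 1.110 = 7.792 m.
Width = 2Δx = 15.6 m.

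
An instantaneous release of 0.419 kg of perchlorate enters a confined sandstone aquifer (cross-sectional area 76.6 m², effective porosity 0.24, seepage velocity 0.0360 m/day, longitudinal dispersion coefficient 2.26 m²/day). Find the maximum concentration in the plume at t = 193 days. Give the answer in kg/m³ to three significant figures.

The peak of an instantaneous 1D plume sits at x = vt; there the Gaussian factor is 1 and C_max = M/(n_e·A·√(4πDt)), where n_e·A is the pore area the mass is dissolved in.
√(4πDt) = √(4π × 2.26 × 193) = 74.04 m, so C_max = 0.419/(0.24 × 76.6 × 74.04) = 0.000308 kg/m³.

0.000308 kg/m³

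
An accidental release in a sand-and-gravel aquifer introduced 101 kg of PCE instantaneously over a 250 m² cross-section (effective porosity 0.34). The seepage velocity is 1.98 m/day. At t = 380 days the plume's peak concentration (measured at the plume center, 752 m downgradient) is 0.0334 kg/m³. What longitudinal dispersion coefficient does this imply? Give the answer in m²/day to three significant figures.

0.265 m²/day

At the plume center C_max = M/(n_e·A·√(4πDt)), so D = M²/(4πt·(n_e·A·C_max)²).
n_e·A·C_max = 0.34 × 250 × 0.0334 = 2.839 kg/m.
D = 101²/(4π × 380 × 2.839²) = 0.265 m²/day.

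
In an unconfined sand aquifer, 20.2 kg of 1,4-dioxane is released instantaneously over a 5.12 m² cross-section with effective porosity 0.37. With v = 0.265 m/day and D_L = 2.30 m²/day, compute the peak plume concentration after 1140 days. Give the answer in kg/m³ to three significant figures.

0.0587 kg/m³

The peak of an instantaneous 1D plume sits at x = vt; there the Gaussian factor is 1 and C_max = M/(n_e·A·√(4πDt)), where n_e·A is the pore area the mass is dissolved in.
√(4πDt) = √(4π × 2.30 × 1140) = 181.5 m, so C_max = 20.2/(0.37 × 5.12 × 181.5) = 0.0587 kg/m³.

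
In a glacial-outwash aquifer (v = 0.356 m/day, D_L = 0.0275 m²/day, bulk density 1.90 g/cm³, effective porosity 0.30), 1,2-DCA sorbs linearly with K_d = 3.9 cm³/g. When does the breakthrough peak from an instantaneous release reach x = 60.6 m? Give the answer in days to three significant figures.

Retardation factor R = 1 + ρ_b·K_d/n = 1 + 1.90 × 3.9/0.30 = 25.70.
Sorption retards both mechanisms: v_R = v/R = 0.01385 m/day, D_R = D/R = 0.001070 m²/day.
Peak time from v_R²t² + 2D_R t − x² = 0: t = (√(D_R² + v_R²x²) − D_R)/v_R².
√(D_R² + v_R²x²) = √(0.001070² + 0.01385² × 60.6²) = 0.8393; v_R² = 0.0001918.
t = (0.8393 − 0.001070)/0.0001918 = 4370 days.

4370 days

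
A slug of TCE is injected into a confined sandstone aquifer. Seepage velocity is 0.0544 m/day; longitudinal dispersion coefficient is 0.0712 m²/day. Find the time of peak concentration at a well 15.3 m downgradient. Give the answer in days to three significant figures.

For the 1D instantaneous-source solution, setting ∂C/∂t = 0 at fixed x gives v²t² + 2Dt − x² = 0, so t = (√(D² + v²x²) − D)/v².
√(D² + v²x²) = √(0.0712² + 0.0544² × 15.3²) = 0.8354; v² = 0.00295936.
t = (0.8354 − 0.0712)/0.00295936 = 258 days (vs. the pure-advection estimate x/v = 281 d).

258 days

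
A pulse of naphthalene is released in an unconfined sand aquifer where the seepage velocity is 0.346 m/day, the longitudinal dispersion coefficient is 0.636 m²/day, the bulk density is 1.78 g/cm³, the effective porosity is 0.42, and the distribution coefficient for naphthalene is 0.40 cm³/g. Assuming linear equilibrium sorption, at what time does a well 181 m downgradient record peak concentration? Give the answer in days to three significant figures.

1400 days

Retardation factor R = 1 + ρ_b·K_d/n = 1 + 1.78 × 0.40/0.42 = 2.695.
Sorption retards both mechanisms: v_R = v/R = 0.1284 m/day, D_R = D/R = 0.2360 m²/day.
Peak time from v_R²t² + 2D_R t − x² = 0: t = (√(D_R² + v_R²x²) − D_R)/v_R².
√(D_R² + v_R²x²) = √(0.2360² + 0.1284² × 181²) = 23.24; v_R² = 0.01649.
t = (23.24 − 0.2360)/0.01649 = 1400 days.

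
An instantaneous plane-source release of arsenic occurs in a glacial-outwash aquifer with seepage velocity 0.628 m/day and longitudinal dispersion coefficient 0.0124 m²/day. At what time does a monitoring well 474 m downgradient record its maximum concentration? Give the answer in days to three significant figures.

755 days

For the 1D instantaneous-source solution, setting ∂C/∂t = 0 at fixed x gives v²t² + 2Dt − x² = 0, so t = (√(D² + v²x²) − D)/v².
√(D² + v²x²) = √(0.0124² + 0.628² × 474²) = 297.7; v² = 0.394384.
t = (297.7 − 0.0124)/0.394384 = 755 days (vs. the pure-advection estimate x/v = 755 d).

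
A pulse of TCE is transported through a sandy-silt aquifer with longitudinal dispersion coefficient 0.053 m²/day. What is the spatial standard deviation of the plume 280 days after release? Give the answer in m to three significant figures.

Dispersive spreading gives a Gaussian with σ² = 2Dt; advection only shifts the center.
σ = √(2 × 0.053 × 280) = 5.45 m.

5.45 m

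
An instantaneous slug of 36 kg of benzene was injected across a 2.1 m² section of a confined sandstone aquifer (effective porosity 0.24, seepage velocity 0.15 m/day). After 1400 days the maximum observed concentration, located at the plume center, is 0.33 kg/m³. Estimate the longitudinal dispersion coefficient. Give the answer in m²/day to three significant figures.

At the plume center C_max = M/(n_e·A·√(4πDt)), so D = M²/(4πt·(n_e·A·C_max)²).
n_e·A·C_max = 0.24 × 2.1 × 0.33 = 0.1663 kg/m.
D = 36²/(4π × 1400 × 0.1663²) = 2.66 m²/day.

2.66 m²/day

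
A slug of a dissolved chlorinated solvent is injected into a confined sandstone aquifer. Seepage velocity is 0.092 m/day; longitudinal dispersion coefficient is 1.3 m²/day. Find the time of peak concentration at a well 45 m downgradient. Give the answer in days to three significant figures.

For the 1D instantaneous-source solution, setting ∂C/∂t = 0 at fixed x gives v²t² + 2Dt − x² = 0, so t = (√(D² + v²x²) − D)/v².
√(D² + v²x²) = √(1.3² + 0.092² × 45²) = 4.339; v² = 0.008464.
t = (4.339 − 1.3)/0.008464 = 359 days (vs. the pure-advection estimate x/v = 489 d).

359 days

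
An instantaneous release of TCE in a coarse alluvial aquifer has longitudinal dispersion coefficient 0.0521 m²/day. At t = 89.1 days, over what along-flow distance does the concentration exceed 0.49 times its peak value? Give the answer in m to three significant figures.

7.28 m

The plume is Gaussian with σ = √(2Dt) = √(2 × 0.0521 × 89.1) = 3.047 m.
C/C_peak = exp(−Δx²/(2σ²)) = 0.49 ⇒ Δx = σ·√(−2 ln 0.49) = 3.047 × 1.194 = 3.638 m.
Width = 2Δx = 7.28 m.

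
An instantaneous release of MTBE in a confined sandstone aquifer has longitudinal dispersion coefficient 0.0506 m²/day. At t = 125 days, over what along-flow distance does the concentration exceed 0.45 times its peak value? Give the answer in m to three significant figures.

8.99 m

The plume is Gaussian with σ = √(2Dt) = √(2 × 0.0506 × 125) = 3.557 m.
C/C_peak = exp(−Δx²/(2σ²)) = 0.45 ⇒ Δx = σ·√(−2 ln 0.45) = 3.557 × 1.264 = 4.496 m.
Width = 2Δx = 8.99 m.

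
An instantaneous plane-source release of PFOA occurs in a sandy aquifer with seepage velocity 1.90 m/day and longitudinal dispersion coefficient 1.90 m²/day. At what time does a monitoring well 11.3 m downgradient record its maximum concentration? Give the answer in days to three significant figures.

5.44 days

For the 1D instantaneous-source solution, setting ∂C/∂t = 0 at fixed x gives v²t² + 2Dt − x² = 0, so t = (√(D² + v²x²) − D)/v².
√(D² + v²x²) = √(1.90² + 1.90² × 11.3²) = 21.55; v² = 3.61.
t = (21.55 − 1.90)/3.61 = 5.44 days (vs. the pure-advection estimate x/v = 5.95 d).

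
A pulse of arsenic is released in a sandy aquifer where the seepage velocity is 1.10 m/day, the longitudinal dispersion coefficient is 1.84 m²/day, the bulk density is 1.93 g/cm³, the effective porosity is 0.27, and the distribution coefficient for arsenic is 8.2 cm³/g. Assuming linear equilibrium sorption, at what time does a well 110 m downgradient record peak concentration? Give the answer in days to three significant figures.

5870 days

Retardation factor R = 1 + ρ_b·K_d/n = 1 + 1.93 × 8.2/0.27 = 59.61.
Sorption retards both mechanisms: v_R = v/R = 0.01845 m/day, D_R = D/R = 0.03087 m²/day.
Peak time from v_R²t² + 2D_R t − x² = 0: t = (√(D_R² + v_R²x²) − D_R)/v_R².
√(D_R² + v_R²x²) = √(0.03087² + 0.01845² × 110²) = 2.030; v_R² = 0.0003404.
t = (2.030 − 0.03087)/0.0003404 = 5870 days.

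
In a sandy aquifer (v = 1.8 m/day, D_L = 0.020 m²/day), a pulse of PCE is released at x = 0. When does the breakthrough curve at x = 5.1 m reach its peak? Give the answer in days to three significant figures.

For the 1D instantaneous-source solution, setting ∂C/∂t = 0 at fixed x gives v²t² + 2Dt − x² = 0, so t = (√(D² + v²x²) − D)/v².
√(D² + v²x²) = √(0.020² + 1.8² × 5.1²) = 9.180; v² = 3.24.
t = (9.180 − 0.020)/3.24 = 2.83 days (vs. the pure-advection estimate x/v = 2.83 d).

2.83 days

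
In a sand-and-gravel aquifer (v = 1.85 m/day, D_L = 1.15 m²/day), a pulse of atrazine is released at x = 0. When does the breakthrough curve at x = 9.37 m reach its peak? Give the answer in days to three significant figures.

For the 1D instantaneous-source solution, setting ∂C/∂t = 0 at fixed x gives v²t² + 2Dt − x² = 0, so t = (√(D² + v²x²) − D)/v².
√(D² + v²x²) = √(1.15² + 1.85² × 9.37²) = 17.37; v² = 3.4225.
t = (17.37 − 1.15)/3.4225 = 4.74 days (vs. the pure-advection estimate x/v = 5.06 d).

4.74 days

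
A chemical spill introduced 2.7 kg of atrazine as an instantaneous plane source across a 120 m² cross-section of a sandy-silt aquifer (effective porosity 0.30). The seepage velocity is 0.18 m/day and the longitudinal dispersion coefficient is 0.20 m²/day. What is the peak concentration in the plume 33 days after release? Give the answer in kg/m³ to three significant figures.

0.00824 kg/m³

The peak of an instantaneous 1D plume sits at x = vt; there the Gaussian factor is 1 and C_max = M/(n_e·A·√(4πDt)), where n_e·A is the pore area the mass is dissolved in.
√(4πDt) = √(4π × 0.20 × 33) = 9.107 m, so C_max = 2.7/(0.30 × 120 × 9.107) = 0.00824 kg/m³.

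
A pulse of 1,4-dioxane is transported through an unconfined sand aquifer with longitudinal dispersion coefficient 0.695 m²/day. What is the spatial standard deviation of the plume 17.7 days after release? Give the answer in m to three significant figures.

4.96 m

Dispersive spreading gives a Gaussian with σ² = 2Dt; advection only shifts the center.
σ = √(2 × 0.695 × 17.7) = 4.96 m.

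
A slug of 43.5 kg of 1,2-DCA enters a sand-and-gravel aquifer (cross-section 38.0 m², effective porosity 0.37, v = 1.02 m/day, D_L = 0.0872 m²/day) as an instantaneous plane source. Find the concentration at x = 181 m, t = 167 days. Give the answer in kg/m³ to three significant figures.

For an instantaneous plane source, C(x,t) = M/(n_e·A·√(4πDt)) · exp(−(x−vt)²/(4Dt)), with n_e·A the pore (flow) area.
Plume center vt = 1.02 × 167 = 170.34 m, so the well at 181 m is 10.66 m downgradient of the peak.
√(4πDt) = 13.53 m, giving peak height M/(n_e·A·√(4πDt)) = 43.5/(0.37 × 38.0 × 13.53) = 0.2287 kg/m³.
(x−vt)²/(4Dt) = (10.66)²/(4 × 0.0872 × 167) = 1.951; exp(−1.951) = 0.1421.
C = 0.2287 × 0.1421 = 0.0325 kg/m³.

0.0325 kg/m³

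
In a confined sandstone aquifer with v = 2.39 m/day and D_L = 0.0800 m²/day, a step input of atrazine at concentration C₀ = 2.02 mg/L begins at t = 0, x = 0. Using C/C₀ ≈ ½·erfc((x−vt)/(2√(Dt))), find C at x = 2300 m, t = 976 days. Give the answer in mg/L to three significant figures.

2.01 mg/L

For a continuous step input, C/C₀ ≈ ½·erfc((x−vt)/(2√(Dt))).
vt = 2.39 × 976 = 2332.64 m and 2√(Dt) = 2√(0.0800 × 976) = 17.67 m.
Argument (x−vt)/(2√(Dt)) = (2300 − 2332.64)/17.67 = -1.847; ½·erfc(-1.847) = 0.9955.
C = 2.02 × 0.9955 = 2.01 mg/L.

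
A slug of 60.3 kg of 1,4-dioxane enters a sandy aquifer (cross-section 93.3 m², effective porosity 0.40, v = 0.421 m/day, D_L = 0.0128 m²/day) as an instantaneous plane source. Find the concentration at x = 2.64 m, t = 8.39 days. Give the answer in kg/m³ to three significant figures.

For an instantaneous plane source, C(x,t) = M/(n_e·A·√(4πDt)) · exp(−(x−vt)²/(4Dt)), with n_e·A the pore (flow) area.
Plume center vt = 0.421 × 8.39 = 3.53219 m, so the well at 2.64 m is 0.89219 m upgradient of the peak.
√(4πDt) = 1.162 m, giving peak height M/(n_e·A·√(4πDt)) = 60.3/(0.40 × 93.3 × 1.162) = 1.390 kg/m³.
(x−vt)²/(4Dt) = (-0.89219)²/(4 × 0.0128 × 8.39) = 1.853; exp(−1.853) = 0.1568.
C = 1.390 × 0.1568 = 0.218 kg/m³.

0.218 kg/m³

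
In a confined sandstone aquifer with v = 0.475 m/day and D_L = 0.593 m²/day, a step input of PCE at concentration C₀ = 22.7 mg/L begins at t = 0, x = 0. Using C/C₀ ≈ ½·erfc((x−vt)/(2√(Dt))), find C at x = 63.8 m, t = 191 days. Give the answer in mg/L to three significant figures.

21.9 mg/L

For a continuous step input, C/C₀ ≈ ½·erfc((x−vt)/(2√(Dt))).
vt = 0.475 × 191 = 90.725 m and 2√(Dt) = 2√(0.593 × 191) = 21.29 m.
Argument (x−vt)/(2√(Dt)) = (63.8 − 90.725)/21.29 = -1.265; ½·erfc(-1.265) = 0.9632.
C = 22.7 × 0.9632 = 21.9 mg/L.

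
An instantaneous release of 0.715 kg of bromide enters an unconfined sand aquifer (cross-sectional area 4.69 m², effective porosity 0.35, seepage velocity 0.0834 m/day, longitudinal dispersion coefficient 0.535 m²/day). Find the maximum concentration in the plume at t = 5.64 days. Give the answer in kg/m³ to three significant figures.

The peak of an instantaneous 1D plume sits at x = vt; there the Gaussian factor is 1 and C_max = M/(n_e·A·√(4πDt)), where n_e·A is the pore area the mass is dissolved in.
√(4πDt) = √(4π × 0.535 × 5.64) = 6.158 m, so C_max = 0.715/(0.35 × 4.69 × 6.158) = 0.0707 kg/m³.

0.0707 kg/m³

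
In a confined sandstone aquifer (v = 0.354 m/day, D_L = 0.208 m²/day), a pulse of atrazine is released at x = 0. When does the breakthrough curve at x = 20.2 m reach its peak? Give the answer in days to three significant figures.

55.4 days

For the 1D instantaneous-source solution, setting ∂C/∂t = 0 at fixed x gives v²t² + 2Dt − x² = 0, so t = (√(D² + v²x²) − D)/v².
√(D² + v²x²) = √(0.208² + 0.354² × 20.2²) = 7.154; v² = 0.125316.
t = (7.154 − 0.208)/0.125316 = 55.4 days (vs. the pure-advection estimate x/v = 57.1 d).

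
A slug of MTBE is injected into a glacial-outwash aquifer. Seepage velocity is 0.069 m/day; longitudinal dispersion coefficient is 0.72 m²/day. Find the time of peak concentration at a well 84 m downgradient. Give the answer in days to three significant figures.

1080 days

For the 1D instantaneous-source solution, setting ∂C/∂t = 0 at fixed x gives v²t² + 2Dt − x² = 0, so t = (√(D² + v²x²) − D)/v².
√(D² + v²x²) = √(0.72² + 0.069² × 84²) = 5.841; v² = 0.004761.
t = (5.841 − 0.72)/0.004761 = 1080 days (vs. the pure-advection estimate x/v = 1220 d).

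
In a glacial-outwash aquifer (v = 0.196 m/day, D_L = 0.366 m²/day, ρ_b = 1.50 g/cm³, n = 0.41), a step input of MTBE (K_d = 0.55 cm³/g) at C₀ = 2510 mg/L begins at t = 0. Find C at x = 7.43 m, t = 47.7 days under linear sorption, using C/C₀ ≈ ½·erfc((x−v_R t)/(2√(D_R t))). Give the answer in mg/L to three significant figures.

Retardation factor R = 1 + ρ_b·K_d/n = 1 + 1.50 × 0.55/0.41 = 3.012.
Sorption retards both mechanisms: v_R = v/R = 0.06507 m/day, D_R = D/R = 0.1215 m²/day.
v_R·t = 0.06507 × 47.7 = 3.103839 m; 2√(D_R t) = 4.815 m; argument = (7.43 − 3.103839)/4.815 = 0.8985.
C = C₀ × ½·erfc(0.8985) = 2510 × 0.1019 = 256 mg/L.

256 mg/L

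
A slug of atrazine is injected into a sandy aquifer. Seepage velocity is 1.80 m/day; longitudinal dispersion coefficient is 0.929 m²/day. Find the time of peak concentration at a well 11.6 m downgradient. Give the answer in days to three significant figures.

For the 1D instantaneous-source solution, setting ∂C/∂t = 0 at fixed x gives v²t² + 2Dt − x² = 0, so t = (√(D² + v²x²) − D)/v².
√(D² + v²x²) = √(0.929² + 1.80² × 11.6²) = 20.90; v² = 3.24.
t = (20.90 − 0.929)/3.24 = 6.16 days (vs. the pure-advection estimate x/v = 6.44 d).

6.16 days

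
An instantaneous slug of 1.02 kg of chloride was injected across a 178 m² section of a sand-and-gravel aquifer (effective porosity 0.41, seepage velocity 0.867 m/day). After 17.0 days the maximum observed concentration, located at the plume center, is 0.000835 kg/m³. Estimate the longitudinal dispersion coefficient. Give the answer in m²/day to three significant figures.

1.31 m²/day

At the plume center C_max = M/(n_e·A·√(4πDt)), so D = M²/(4πt·(n_e·A·C_max)²).
n_e·A·C_max = 0.41 × 178 × 0.000835 = 0.06094 kg/m.
D = 1.02²/(4π × 17.0 × 0.06094²) = 1.31 m²/day.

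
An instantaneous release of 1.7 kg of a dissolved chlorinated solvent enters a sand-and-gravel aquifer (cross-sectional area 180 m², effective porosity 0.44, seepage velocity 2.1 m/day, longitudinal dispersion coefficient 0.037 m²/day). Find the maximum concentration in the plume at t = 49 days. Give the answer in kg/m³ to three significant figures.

The peak of an instantaneous 1D plume sits at x = vt; there the Gaussian factor is 1 and C_max = M/(n_e·A·√(4πDt)), where n_e·A is the pore area the mass is dissolved in.
√(4πDt) = √(4π × 0.037 × 49) = 4.773 m, so C_max = 1.7/(0.44 × 180 × 4.773) = 0.00450 kg/m³.

0.00450 kg/m³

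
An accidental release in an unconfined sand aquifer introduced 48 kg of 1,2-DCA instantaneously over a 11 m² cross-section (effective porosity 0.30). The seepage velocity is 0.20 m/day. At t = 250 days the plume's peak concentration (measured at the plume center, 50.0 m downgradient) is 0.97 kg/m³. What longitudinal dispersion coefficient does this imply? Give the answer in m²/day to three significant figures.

At the plume center C_max = M/(n_e·A·√(4πDt)), so D = M²/(4πt·(n_e·A·C_max)²).
n_e·A·C_max = 0.30 × 11 × 0.97 = 3.201 kg/m.
D = 48²/(4π × 250 × 3.201²) = 0.0716 m²/day.

0.0716 m²/day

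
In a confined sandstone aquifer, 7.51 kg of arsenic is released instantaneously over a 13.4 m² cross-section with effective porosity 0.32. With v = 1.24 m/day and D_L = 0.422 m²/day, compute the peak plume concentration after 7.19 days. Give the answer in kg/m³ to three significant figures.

0.284 kg/m³

The peak of an instantaneous 1D plume sits at x = vt; there the Gaussian factor is 1 and C_max = M/(n_e·A·√(4πDt)), where n_e·A is the pore area the mass is dissolved in.
√(4πDt) = √(4π × 0.422 × 7.19) = 6.175 m, so C_max = 7.51/(0.32 × 13.4 × 6.175) = 0.284 kg/m³.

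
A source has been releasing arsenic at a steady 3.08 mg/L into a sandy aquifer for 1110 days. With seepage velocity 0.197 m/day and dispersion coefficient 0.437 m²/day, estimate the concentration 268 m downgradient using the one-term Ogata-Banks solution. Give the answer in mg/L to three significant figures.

0.174 mg/L

For a continuous step input, C/C₀ ≈ ½·erfc((x−vt)/(2√(Dt))).
vt = 0.197 × 1110 = 218.67 m and 2√(Dt) = 2√(0.437 × 1110) = 44.05 m.
Argument (x−vt)/(2√(Dt)) = (268 − 218.67)/44.05 = 1.120; ½·erfc(1.120) = 0.05661.
C = 3.08 × 0.05661 = 0.174 mg/L.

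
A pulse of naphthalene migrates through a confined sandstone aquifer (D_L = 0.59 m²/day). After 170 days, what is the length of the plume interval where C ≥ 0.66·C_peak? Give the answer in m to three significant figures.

25.8 m

The plume is Gaussian with σ = √(2Dt) = √(2 × 0.59 × 170) = 14.16 m.
C/C_peak = exp(−Δx²/(2σ²)) = 0.66 ⇒ Δx = σ·√(−2 ln 0.66) = 14.16 × 0.9116 = 12.91 m.
Width = 2Δx = 25.8 m.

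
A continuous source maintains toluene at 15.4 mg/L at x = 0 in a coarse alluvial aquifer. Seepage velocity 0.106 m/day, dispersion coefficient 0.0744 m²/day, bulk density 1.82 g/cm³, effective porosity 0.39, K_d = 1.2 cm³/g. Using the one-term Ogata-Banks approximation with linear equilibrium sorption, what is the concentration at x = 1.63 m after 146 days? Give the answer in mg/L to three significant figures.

10.1 mg/L

Retardation factor R = 1 + ρ_b·K_d/n = 1 + 1.82 × 1.2/0.39 = 6.600.
Sorption retards both mechanisms: v_R = v/R = 0.01606 m/day, D_R = D/R = 0.01127 m²/day.
v_R·t = 0.01606 × 146 = 2.34476 m; 2√(D_R t) = 2.565 m; argument = (1.63 − 2.34476)/2.565 = -0.2787.
C = C₀ × ½·erfc(-0.2787) = 15.4 × 0.6533 = 10.1 mg/L.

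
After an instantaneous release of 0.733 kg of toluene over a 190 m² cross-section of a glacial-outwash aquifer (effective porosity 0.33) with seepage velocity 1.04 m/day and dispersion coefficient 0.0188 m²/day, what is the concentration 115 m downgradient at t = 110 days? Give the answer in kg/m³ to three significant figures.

0.00220 kg/m³

For an instantaneous plane source, C(x,t) = M/(n_e·A·√(4πDt)) · exp(−(x−vt)²/(4Dt)), with n_e·A the pore (flow) area.
Plume center vt = 1.04 × 110 = 114.4 m, so the well at 115 m is 0.6 m downgradient of the peak.
√(4πDt) = 5.098 m, giving peak height M/(n_e·A·√(4πDt)) = 0.733/(0.33 × 190 × 5.098) = 0.002293 kg/m³.
(x−vt)²/(4Dt) = (0.6)²/(4 × 0.0188 × 110) = 0.04352; exp(−0.04352) = 0.9574.
C = 0.002293 × 0.9574 = 0.00220 kg/m³.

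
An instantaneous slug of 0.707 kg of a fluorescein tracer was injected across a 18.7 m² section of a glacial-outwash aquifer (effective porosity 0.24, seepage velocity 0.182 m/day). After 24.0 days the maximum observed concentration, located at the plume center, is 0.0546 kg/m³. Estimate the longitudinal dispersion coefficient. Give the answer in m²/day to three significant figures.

At the plume center C_max = M/(n_e·A·√(4πDt)), so D = M²/(4πt·(n_e·A·C_max)²).
n_e·A·C_max = 0.24 × 18.7 × 0.0546 = 0.2450 kg/m.
D = 0.707²/(4π × 24.0 × 0.2450²) = 0.0276 m²/day.

0.0276 m²/day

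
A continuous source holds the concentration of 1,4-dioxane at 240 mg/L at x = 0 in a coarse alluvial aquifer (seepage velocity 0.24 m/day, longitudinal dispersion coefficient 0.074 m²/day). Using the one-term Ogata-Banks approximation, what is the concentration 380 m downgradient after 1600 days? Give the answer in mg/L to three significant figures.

For a continuous step input, C/C₀ ≈ ½·erfc((x−vt)/(2√(Dt))).
vt = 0.24 × 1600 = 384 m and 2√(Dt) = 2√(0.074 × 1600) = 21.76 m.
Argument (x−vt)/(2√(Dt)) = (380 − 384)/21.76 = -0.1838; ½·erfc(-0.1838) = 0.6025.
C = 240 × 0.6025 = 145 mg/L.

145 mg/L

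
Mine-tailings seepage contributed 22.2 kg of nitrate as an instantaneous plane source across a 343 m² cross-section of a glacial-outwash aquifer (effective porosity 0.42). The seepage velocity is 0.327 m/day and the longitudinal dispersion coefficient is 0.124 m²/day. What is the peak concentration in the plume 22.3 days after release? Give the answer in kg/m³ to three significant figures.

0.0261 kg/m³

The peak of an instantaneous 1D plume sits at x = vt; there the Gaussian factor is 1 and C_max = M/(n_e·A·√(4πDt)), where n_e·A is the pore area the mass is dissolved in.
√(4πDt) = √(4π × 0.124 × 22.3) = 5.895 m, so C_max = 22.2/(0.42 × 343 × 5.895) = 0.0261 kg/m³.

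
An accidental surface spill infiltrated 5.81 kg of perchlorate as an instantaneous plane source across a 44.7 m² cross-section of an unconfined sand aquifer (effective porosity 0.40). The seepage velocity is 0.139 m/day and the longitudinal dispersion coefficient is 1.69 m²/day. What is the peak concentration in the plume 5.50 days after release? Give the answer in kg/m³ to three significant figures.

The peak of an instantaneous 1D plume sits at x = vt; there the Gaussian factor is 1 and C_max = M/(n_e·A·√(4πDt)), where n_e·A is the pore area the mass is dissolved in.
√(4πDt) = √(4π × 1.69 × 5.50) = 10.81 m, so C_max = 5.81/(0.40 × 44.7 × 10.81) = 0.0301 kg/m³.

0.0301 kg/m³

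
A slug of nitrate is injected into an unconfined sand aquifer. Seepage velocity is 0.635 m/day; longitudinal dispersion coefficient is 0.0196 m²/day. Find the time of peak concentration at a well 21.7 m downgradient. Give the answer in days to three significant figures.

34.1 days

For the 1D instantaneous-source solution, setting ∂C/∂t = 0 at fixed x gives v²t² + 2Dt − x² = 0, so t = (√(D² + v²x²) − D)/v².
√(D² + v²x²) = √(0.0196² + 0.635² × 21.7²) = 13.78; v² = 0.403225.
t = (13.78 − 0.0196)/0.403225 = 34.1 days (vs. the pure-advection estimate x/v = 34.2 d).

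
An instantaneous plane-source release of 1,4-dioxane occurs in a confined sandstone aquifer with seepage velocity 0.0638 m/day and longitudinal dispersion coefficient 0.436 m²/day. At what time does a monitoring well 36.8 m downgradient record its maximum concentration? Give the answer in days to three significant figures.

For the 1D instantaneous-source solution, setting ∂C/∂t = 0 at fixed x gives v²t² + 2Dt − x² = 0, so t = (√(D² + v²x²) − D)/v².
√(D² + v²x²) = √(0.436² + 0.0638² × 36.8²) = 2.388; v² = 0.00407044.
t = (2.388 − 0.436)/0.00407044 = 480 days (vs. the pure-advection estimate x/v = 577 d).

480 days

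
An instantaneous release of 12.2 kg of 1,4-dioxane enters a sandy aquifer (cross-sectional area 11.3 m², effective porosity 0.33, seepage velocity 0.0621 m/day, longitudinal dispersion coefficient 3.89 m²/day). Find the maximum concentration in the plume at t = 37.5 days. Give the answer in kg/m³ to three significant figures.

0.0764 kg/m³

The peak of an instantaneous 1D plume sits at x = vt; there the Gaussian factor is 1 and C_max = M/(n_e·A·√(4πDt)), where n_e·A is the pore area the mass is dissolved in.
√(4πDt) = √(4π × 3.89 × 37.5) = 42.81 m, so C_max = 12.2/(0.33 × 11.3 × 42.81) = 0.0764 kg/m³.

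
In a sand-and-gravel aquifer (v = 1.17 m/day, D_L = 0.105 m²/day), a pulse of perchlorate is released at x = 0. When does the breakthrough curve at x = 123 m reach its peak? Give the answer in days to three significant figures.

105 days

For the 1D instantaneous-source solution, setting ∂C/∂t = 0 at fixed x gives v²t² + 2Dt − x² = 0, so t = (√(D² + v²x²) − D)/v².
√(D² + v²x²) = √(0.105² + 1.17² × 123²) = 143.9; v² = 1.3689.
t = (143.9 − 0.105)/1.3689 = 105 days (vs. the pure-advection estimate x/v = 105 d).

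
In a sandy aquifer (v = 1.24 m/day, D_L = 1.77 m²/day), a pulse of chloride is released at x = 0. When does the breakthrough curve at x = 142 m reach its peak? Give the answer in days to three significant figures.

For the 1D instantaneous-source solution, setting ∂C/∂t = 0 at fixed x gives v²t² + 2Dt − x² = 0, so t = (√(D² + v²x²) − D)/v².
√(D² + v²x²) = √(1.77² + 1.24² × 142²) = 176.1; v² = 1.5376.
t = (176.1 − 1.77)/1.5376 = 113 days (vs. the pure-advection estimate x/v = 115 d).

113 days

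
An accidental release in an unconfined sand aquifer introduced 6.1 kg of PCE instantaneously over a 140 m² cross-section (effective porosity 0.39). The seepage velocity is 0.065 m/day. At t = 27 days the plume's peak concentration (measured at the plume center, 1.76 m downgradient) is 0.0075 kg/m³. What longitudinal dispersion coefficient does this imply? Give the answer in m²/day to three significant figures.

0.654 m²/day

At the plume center C_max = M/(n_e·A·√(4πDt)), so D = M²/(4πt·(n_e·A·C_max)²).
n_e·A·C_max = 0.39 × 140 × 0.0075 = 0.4095 kg/m.
D = 6.1²/(4π × 27 × 0.4095²) = 0.654 m²/day.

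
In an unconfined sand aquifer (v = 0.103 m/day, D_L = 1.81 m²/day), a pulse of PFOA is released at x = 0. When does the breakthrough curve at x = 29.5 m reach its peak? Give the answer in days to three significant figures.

163 days

For the 1D instantaneous-source solution, setting ∂C/∂t = 0 at fixed x gives v²t² + 2Dt − x² = 0, so t = (√(D² + v²x²) − D)/v².
√(D² + v²x²) = √(1.81² + 0.103² × 29.5²) = 3.537; v² = 0.010609.
t = (3.537 − 1.81)/0.010609 = 163 days (vs. the pure-advection estimate x/v = 286 d).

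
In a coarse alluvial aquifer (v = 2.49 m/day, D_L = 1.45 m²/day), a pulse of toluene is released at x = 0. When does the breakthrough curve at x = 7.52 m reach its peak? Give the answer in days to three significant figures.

2.80 days

For the 1D instantaneous-source solution, setting ∂C/∂t = 0 at fixed x gives v²t² + 2Dt − x² = 0, so t = (√(D² + v²x²) − D)/v².
√(D² + v²x²) = √(1.45² + 2.49² × 7.52²) = 18.78; v² = 6.2001.
t = (18.78 − 1.45)/6.2001 = 2.80 days (vs. the pure-advection estimate x/v = 3.02 d).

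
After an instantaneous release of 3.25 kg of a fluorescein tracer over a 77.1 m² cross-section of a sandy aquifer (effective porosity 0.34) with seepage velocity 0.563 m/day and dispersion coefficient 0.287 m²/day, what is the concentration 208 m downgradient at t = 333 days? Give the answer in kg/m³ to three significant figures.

0.00119 kg/m³

For an instantaneous plane source, C(x,t) = M/(n_e·A·√(4πDt)) · exp(−(x−vt)²/(4Dt)), with n_e·A the pore (flow) area.
Plume center vt = 0.563 × 333 = 187.479 m, so the well at 208 m is 20.521 m downgradient of the peak.
√(4πDt) = 34.66 m, giving peak height M/(n_e·A·√(4πDt)) = 3.25/(0.34 × 77.1 × 34.66) = 0.003577 kg/m³.
(x−vt)²/(4Dt) = (20.521)²/(4 × 0.287 × 333) = 1.102; exp(−1.102) = 0.3322.
C = 0.003577 × 0.3322 = 0.00119 kg/m³.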